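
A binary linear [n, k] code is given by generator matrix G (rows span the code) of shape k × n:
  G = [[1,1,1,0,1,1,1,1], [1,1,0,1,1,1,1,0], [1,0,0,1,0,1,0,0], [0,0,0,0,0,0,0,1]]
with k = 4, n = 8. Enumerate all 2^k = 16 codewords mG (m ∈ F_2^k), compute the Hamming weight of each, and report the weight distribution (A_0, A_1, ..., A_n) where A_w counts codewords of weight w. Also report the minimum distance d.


Weight distribution: A_0 = 1, A_1 = 1, A_2 = 1, A_3 = 4, A_4 = 3, A_5 = 1, A_6 = 3, A_7 = 2. Minimum distance d = 1.

Enumerate all 2^4 = 16 messages m ∈ F_2^4.
For each, compute codeword c = mG in F_2^8, then tally its weight.
  m = 0000 → c = 00000000, weight = 0.
  m = 1000 → c = 11101111, weight = 7.
  m = 0100 → c = 11011110, weight = 6.
  m = 1100 → c = 00110001, weight = 3.
  m = 0010 → c = 10010100, weight = 3.
  m = 1010 → c = 01111011, weight = 6.
  m = 0110 → c = 01001010, weight = 3.
  m = 1110 → c = 10100101, weight = 4.
  m = 0001 → c = 00000001, weight = 1.
  m = 1001 → c = 11101110, weight = 6.
  m = 0101 → c = 11011111, weight = 7.
  m = 1101 → c = 00110000, weight = 2.
  m = 0011 → c = 10010101, weight = 4.
  m = 1011 → c = 01111010, weight = 5.
  m = 0111 → c = 01001011, weight = 4.
  m = 1111 → c = 10100100, weight = 3.
Tally weights:
  weight 0: 1 codewords.
  weight 1: 1 codewords.
  weight 2: 1 codewords.
  weight 3: 4 codewords.
  weight 4: 3 codewords.
  weight 5: 1 codewords.
  weight 6: 3 codewords.
  weight 7: 2 codewords.
Minimum distance d = smallest w > 0 with A_w > 0 = 1.
Sanity: Σ A_w = 16 = 2^4 = 16 ✓.


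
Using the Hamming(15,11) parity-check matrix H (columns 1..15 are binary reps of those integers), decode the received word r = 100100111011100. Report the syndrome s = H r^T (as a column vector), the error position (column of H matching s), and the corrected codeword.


s = (1, 0, 0, 1)^T, error position = 9, corrected codeword c = 100100110011100

Compute s = H r^T mod 2 one row at a time:
  s_1 = 1 + 1 + 0 + 1 + 1 + 1 + 0 + 0 = 5 ≡ 1 (mod 2).
  s_2 = 1 + 0 + 0 + 1 + 1 + 1 + 0 + 0 = 4 ≡ 0 (mod 2).
  s_3 = 0 + 0 + 0 + 1 + 0 + 1 + 0 + 0 = 2 ≡ 0 (mod 2).
  s_4 = 1 + 0 + 0 + 1 + 1 + 1 + 1 + 0 = 5 ≡ 1 (mod 2).
s = (1, 0, 0, 1)^T — this equals column 9 of H (binary 1001), so error is at position 9.
Correct: flip bit 9 of r = 100100111011100 to get c = 100100110011100.


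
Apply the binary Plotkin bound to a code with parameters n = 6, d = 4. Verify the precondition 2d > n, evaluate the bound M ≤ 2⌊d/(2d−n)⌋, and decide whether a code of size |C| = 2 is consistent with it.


Plotkin bound M ≤ 4; given |C| = 2 ≤ bound (satisfied).

Check applicability: 2d = 8, n = 6.
2d − n = 2 > 0, so Plotkin applies.
Compute d/(2d−n) = 4/2 ≈ 2.0000.
⌊d/(2d−n)⌋ = 2.
Plotkin bound: M ≤ 2·2 = 4.
Given |C| = 2, check: satisfied.
This |C| is below the Plotkin bound.


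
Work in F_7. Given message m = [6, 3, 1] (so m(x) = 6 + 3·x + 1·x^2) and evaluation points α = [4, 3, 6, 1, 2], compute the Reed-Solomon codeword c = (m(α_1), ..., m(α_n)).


c = [6, 3, 4, 3, 2]

Message polynomial: m(x) = 6 + 3·x + 1·x^2 (mod 7).
For each evaluation point α_i, compute m(α_i) mod 7:
  α_1 = 4: Horner steps 1 → 0 → 6, so m(4) = 6.
  α_2 = 3: Horner steps 1 → 6 → 3, so m(3) = 3.
  α_3 = 6: Horner steps 1 → 2 → 4, so m(6) = 4.
  α_4 = 1: Horner steps 1 → 4 → 3, so m(1) = 3.
  α_5 = 2: Horner steps 1 → 5 → 2, so m(2) = 2.
Codeword c = [6, 3, 4, 3, 2] ∈ F_7^5.


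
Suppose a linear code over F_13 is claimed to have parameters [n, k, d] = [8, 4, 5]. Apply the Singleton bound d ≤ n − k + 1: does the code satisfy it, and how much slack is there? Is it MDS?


Singleton RHS = n − k + 1 = 5, slack = 0, bound satisfied, MDS.

Singleton bound: d ≤ n − k + 1.
Here n = 8, k = 4, so n − k + 1 = 5.
Given d = 5, check d ≤ 5: YES.
Slack = (n − k + 1) − d = 0.
The code is MDS (slack = 0).
Description: the claimed parameters are [8, 4, 5]_13; such a code would be MDS (meets Singleton bound).


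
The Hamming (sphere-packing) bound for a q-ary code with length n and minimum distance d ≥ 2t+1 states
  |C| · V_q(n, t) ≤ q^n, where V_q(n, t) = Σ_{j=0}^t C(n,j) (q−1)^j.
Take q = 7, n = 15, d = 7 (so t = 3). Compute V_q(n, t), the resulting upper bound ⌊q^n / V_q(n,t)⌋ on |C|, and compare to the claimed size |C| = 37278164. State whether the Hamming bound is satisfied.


V_q(n, t) = 102151, q^n = 4747561509943, Hamming bound = 46475918, |C| = 37278164 ≤ bound (satisfied).

Step 1: Compute V_q(n, t) = Σ_{j=0}^3 C(n, j) (q−1)^j.
  j = 0: C(15,0)·(6)^0 = 1·1 = 1.
  j = 1: C(15,1)·(6)^1 = 15·6 = 90.
  j = 2: C(15,2)·(6)^2 = 105·36 = 3780.
  j = 3: C(15,3)·(6)^3 = 455·216 = 98280.
  V_q(n, t) = 1 + 90 + 3780 + 98280 = 102151.
Step 2: q^n = 7^15 = 4747561509943.
Step 3: Hamming bound ⌊q^n / V_q(n,t)⌋ = ⌊4747561509943/102151⌋ = 46475918.
Step 4: Compare |C| = 37278164 to 46475918: satisfied.
The claimed |C| lies below the Hamming bound.


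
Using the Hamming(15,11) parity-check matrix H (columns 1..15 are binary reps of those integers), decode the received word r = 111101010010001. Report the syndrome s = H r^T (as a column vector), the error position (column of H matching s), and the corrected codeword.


s = (1, 1, 1, 0)^T, error position = 14, corrected codeword c = 111101010010011

Compute s = H r^T mod 2 one row at a time:
  s_1 = 1 + 0 + 0 + 1 + 0 + 0 + 0 + 1 = 3 ≡ 1 (mod 2).
  s_2 = 1 + 0 + 1 + 0 + 0 + 0 + 0 + 1 = 3 ≡ 1 (mod 2).
  s_3 = 1 + 1 + 1 + 0 + 0 + 1 + 0 + 1 = 5 ≡ 1 (mod 2).
  s_4 = 1 + 1 + 0 + 0 + 0 + 1 + 0 + 1 = 4 ≡ 0 (mod 2).
s = (1, 1, 1, 0)^T — this equals column 14 of H (binary 1110), so error is at position 14.
Correct: flip bit 14 of r = 111101010010001 to get c = 111101010010011.


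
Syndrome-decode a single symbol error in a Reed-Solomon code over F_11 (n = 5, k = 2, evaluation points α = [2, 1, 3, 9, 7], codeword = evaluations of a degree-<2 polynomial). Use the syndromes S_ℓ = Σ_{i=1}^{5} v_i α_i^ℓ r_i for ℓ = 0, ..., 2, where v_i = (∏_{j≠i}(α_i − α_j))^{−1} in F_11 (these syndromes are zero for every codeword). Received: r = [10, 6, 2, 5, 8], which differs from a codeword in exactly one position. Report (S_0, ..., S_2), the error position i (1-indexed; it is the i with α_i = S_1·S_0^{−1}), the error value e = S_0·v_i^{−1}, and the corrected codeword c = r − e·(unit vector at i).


S = (8, 2, 6), error at position 3, error magnitude e = 10, c = [10, 6, 3, 5, 8].

Step 1: column multipliers v_i = (∏_{j≠i}(α_i − α_j))^{−1} mod 11.
  i = 1 (α = 2): (2−1)(2−3)(2−9)(2−7) = 1·(−1)·(−7)·(−5) = −35 ≡ 9, so v_1 = 9^{−1} = 5 (mod 11).
  i = 2 (α = 1): (1−2)(1−3)(1−9)(1−7) = (−1)·(−2)·(−8)·(−6) = 96 ≡ 8, so v_2 = 8^{−1} = 7 (mod 11).
  i = 3 (α = 3): (3−2)(3−1)(3−9)(3−7) = 1·2·(−6)·(−4) = 48 ≡ 4, so v_3 = 4^{−1} = 3 (mod 11).
  i = 4 (α = 9): (9−2)(9−1)(9−3)(9−7) = 7·8·6·2 = 672 ≡ 1, so v_4 = 1^{−1} = 1 (mod 11).
  i = 5 (α = 7): (7−2)(7−1)(7−3)(7−9) = 5·6·4·(−2) = −240 ≡ 2, so v_5 = 2^{−1} = 6 (mod 11).
  v = [5, 7, 3, 1, 6].
Step 2: syndromes of r = [10, 6, 2, 5, 8] (all sums mod 11).
  S_0 = Σ v_i r_i = 5·10 + 7·6 + 3·2 + 1·5 + 6·8 = 151 ≡ 8.
  S_1 = Σ v_i α_i r_i = 5·2·10 + 7·1·6 + 3·3·2 + 1·9·5 + 6·7·8 = 541 ≡ 2.
  α_i^2 mod 11 = [4, 1, 9, 4, 5].
  S_2 = Σ v_i α_i^2 r_i = 5·4·10 + 7·1·6 + 3·9·2 + 1·4·5 + 6·5·8 = 556 ≡ 6.
  S = (8, 2, 6) ≠ 0, so r is not a codeword (an error is present).
Step 3: locate the error. For a single error e at position i, S_ℓ = v_i·e·α_i^ℓ, so α_err = S_1/S_0.
  S_0^{−1} = 8^{−1} = 7 (mod 11), so α_err = 2·7 = 14 ≡ 3 = α_3. Error position i = 3.
  Consistency check: S_2/S_1 = 6·6 = 36 ≡ 3 = α_err ✓ (single-error assumption holds).
Step 4: error magnitude e = S_0/v_3 = S_0·∏_{j≠3}(α_3 − α_j) = 8·4 = 32 ≡ 10 (mod 11).
Step 5: correct position 3: c_3 = r_3 − e = 2 − 10 ≡ 3 (mod 11). Hence c = [10, 6, 3, 5, 8].
  Check: interpolating c through the α_i gives m(x) = 2 + 4·x (degree < 2) with m(α_i) = c_i for every i, so c is indeed a codeword.


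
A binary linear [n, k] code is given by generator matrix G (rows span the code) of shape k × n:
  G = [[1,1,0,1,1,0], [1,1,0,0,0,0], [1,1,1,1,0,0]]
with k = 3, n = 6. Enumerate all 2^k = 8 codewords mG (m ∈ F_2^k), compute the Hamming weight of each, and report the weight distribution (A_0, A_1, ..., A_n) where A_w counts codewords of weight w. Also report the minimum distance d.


Weight distribution: A_0 = 1, A_2 = 4, A_4 = 3. Minimum distance d = 2.

Enumerate all 2^3 = 8 messages m ∈ F_2^3.
For each, compute codeword c = mG in F_2^6, then tally its weight.
  m = 000 → c = 000000, weight = 0.
  m = 100 → c = 110110, weight = 4.
  m = 010 → c = 110000, weight = 2.
  m = 110 → c = 000110, weight = 2.
  m = 001 → c = 111100, weight = 4.
  m = 101 → c = 001010, weight = 2.
  m = 011 → c = 001100, weight = 2.
  m = 111 → c = 111010, weight = 4.
Tally weights:
  weight 0: 1 codewords.
  weight 2: 4 codewords.
  weight 4: 3 codewords.
Minimum distance d = smallest w > 0 with A_w > 0 = 2.
Sanity: Σ A_w = 8 = 2^3 = 8 ✓.


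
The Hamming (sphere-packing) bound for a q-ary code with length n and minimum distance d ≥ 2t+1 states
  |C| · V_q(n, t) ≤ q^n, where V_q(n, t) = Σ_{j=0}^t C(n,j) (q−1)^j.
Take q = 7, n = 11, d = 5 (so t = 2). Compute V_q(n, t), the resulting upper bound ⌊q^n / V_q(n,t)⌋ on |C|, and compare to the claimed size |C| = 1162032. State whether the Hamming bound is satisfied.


V_q(n, t) = 2047, q^n = 1977326743, Hamming bound = 965963, |C| = 1162032 > bound (violated).

Step 1: Compute V_q(n, t) = Σ_{j=0}^2 C(n, j) (q−1)^j.
  j = 0: C(11,0)·(6)^0 = 1·1 = 1.
  j = 1: C(11,1)·(6)^1 = 11·6 = 66.
  j = 2: C(11,2)·(6)^2 = 55·36 = 1980.
  V_q(n, t) = 1 + 66 + 1980 = 2047.
Step 2: q^n = 7^11 = 1977326743.
Step 3: Hamming bound ⌊q^n / V_q(n,t)⌋ = ⌊1977326743/2047⌋ = 965963.
Step 4: Compare |C| = 1162032 to 965963: violated.
The claimed |C| lies above the Hamming bound, so no 7-ary code of length 11 with d ≥ 5 can have 1162032 codewords.


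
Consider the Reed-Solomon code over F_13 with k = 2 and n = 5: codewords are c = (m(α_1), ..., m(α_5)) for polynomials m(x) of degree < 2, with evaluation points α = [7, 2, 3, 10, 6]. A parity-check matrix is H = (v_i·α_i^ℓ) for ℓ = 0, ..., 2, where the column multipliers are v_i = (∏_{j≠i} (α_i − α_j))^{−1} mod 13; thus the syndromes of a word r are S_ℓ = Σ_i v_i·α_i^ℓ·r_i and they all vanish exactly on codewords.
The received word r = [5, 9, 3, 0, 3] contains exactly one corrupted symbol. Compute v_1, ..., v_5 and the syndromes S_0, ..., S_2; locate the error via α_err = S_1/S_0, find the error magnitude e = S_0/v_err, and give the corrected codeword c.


S = (2, 12, 7), error at position 5, error magnitude e = 5, c = [5, 9, 3, 0, 11].

Step 1: column multipliers v_i = (∏_{j≠i}(α_i − α_j))^{−1} mod 13.
  i = 1 (α = 7): (7−2)(7−3)(7−10)(7−6) = 5·4·(−3)·1 = −60 ≡ 5, so v_1 = 5^{−1} = 8 (mod 13).
  i = 2 (α = 2): (2−7)(2−3)(2−10)(2−6) = (−5)·(−1)·(−8)·(−4) = 160 ≡ 4, so v_2 = 4^{−1} = 10 (mod 13).
  i = 3 (α = 3): (3−7)(3−2)(3−10)(3−6) = (−4)·1·(−7)·(−3) = −84 ≡ 7, so v_3 = 7^{−1} = 2 (mod 13).
  i = 4 (α = 10): (10−7)(10−2)(10−3)(10−6) = 3·8·7·4 = 672 ≡ 9, so v_4 = 9^{−1} = 3 (mod 13).
  i = 5 (α = 6): (6−7)(6−2)(6−3)(6−10) = (−1)·4·3·(−4) = 48 ≡ 9, so v_5 = 9^{−1} = 3 (mod 13).
  v = [8, 10, 2, 3, 3].
Step 2: syndromes of r = [5, 9, 3, 0, 3] (all sums mod 13).
  S_0 = Σ v_i r_i = 8·5 + 10·9 + 2·3 + 3·0 + 3·3 = 145 ≡ 2.
  S_1 = Σ v_i α_i r_i = 8·7·5 + 10·2·9 + 2·3·3 + 3·10·0 + 3·6·3 = 532 ≡ 12.
  α_i^2 mod 13 = [10, 4, 9, 9, 10].
  S_2 = Σ v_i α_i^2 r_i = 8·10·5 + 10·4·9 + 2·9·3 + 3·9·0 + 3·10·3 = 904 ≡ 7.
  S = (2, 12, 7) ≠ 0, so r is not a codeword (an error is present).
Step 3: locate the error. For a single error e at position i, S_ℓ = v_i·e·α_i^ℓ, so α_err = S_1/S_0.
  S_0^{−1} = 2^{−1} = 7 (mod 13), so α_err = 12·7 = 84 ≡ 6 = α_5. Error position i = 5.
  Consistency check: S_2/S_1 = 7·12 = 84 ≡ 6 = α_err ✓ (single-error assumption holds).
Step 4: error magnitude e = S_0/v_5 = S_0·∏_{j≠5}(α_5 − α_j) = 2·9 = 18 ≡ 5 (mod 13).
Step 5: correct position 5: c_5 = r_5 − e = 3 − 5 ≡ 11 (mod 13). Hence c = [5, 9, 3, 0, 11].
  Check: interpolating c through the α_i gives m(x) = 8 + 7·x (degree < 2) with m(α_i) = c_i for every i, so c is indeed a codeword.


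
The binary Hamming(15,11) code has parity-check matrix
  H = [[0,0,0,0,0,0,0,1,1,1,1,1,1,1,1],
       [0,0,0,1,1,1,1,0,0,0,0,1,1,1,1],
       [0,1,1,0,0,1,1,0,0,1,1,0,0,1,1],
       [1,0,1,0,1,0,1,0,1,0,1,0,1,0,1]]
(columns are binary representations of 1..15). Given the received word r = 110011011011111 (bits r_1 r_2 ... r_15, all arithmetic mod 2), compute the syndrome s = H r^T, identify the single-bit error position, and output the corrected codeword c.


s = (1, 0, 1, 0)^T, error position = 10, corrected codeword c = 110011011111111

Compute s = H r^T mod 2 one row at a time:
  s_1 = 1 + 1 + 0 + 1 + 1 + 1 + 1 + 1 = 7 ≡ 1 (mod 2).
  s_2 = 0 + 1 + 1 + 0 + 1 + 1 + 1 + 1 = 6 ≡ 0 (mod 2).
  s_3 = 1 + 0 + 1 + 0 + 0 + 1 + 1 + 1 = 5 ≡ 1 (mod 2).
  s_4 = 1 + 0 + 1 + 0 + 1 + 1 + 1 + 1 = 6 ≡ 0 (mod 2).
s = (1, 0, 1, 0)^T — this equals column 10 of H (binary 1010), so error is at position 10.
Correct: flip bit 10 of r = 110011011011111 to get c = 110011011111111.


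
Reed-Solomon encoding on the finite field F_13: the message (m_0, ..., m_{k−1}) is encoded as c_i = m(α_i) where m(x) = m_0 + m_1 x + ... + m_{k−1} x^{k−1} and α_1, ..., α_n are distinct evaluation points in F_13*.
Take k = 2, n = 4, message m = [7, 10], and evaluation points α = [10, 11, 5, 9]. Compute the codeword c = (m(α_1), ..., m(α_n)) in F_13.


c = [3, 0, 5, 6]

Message polynomial: m(x) = 7 + 10·x (mod 13).
For each evaluation point α_i, compute m(α_i) mod 13:
  α_1 = 10: Horner steps 10 → 3, so m(10) = 3.
  α_2 = 11: Horner steps 10 → 0, so m(11) = 0.
  α_3 = 5: Horner steps 10 → 5, so m(5) = 5.
  α_4 = 9: Horner steps 10 → 6, so m(9) = 6.
Codeword c = [3, 0, 5, 6] ∈ F_13^4.


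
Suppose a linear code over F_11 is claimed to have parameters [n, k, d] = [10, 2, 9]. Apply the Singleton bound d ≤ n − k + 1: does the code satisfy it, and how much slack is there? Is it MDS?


Singleton RHS = n − k + 1 = 9, slack = 0, bound satisfied, MDS.

Singleton bound: d ≤ n − k + 1.
Here n = 10, k = 2, so n − k + 1 = 9.
Given d = 9, check d ≤ 9: YES.
Slack = (n − k + 1) − d = 0.
The code is MDS (slack = 0).
Description: the claimed parameters are [10, 2, 9]_11; such a code would be MDS (meets Singleton bound).


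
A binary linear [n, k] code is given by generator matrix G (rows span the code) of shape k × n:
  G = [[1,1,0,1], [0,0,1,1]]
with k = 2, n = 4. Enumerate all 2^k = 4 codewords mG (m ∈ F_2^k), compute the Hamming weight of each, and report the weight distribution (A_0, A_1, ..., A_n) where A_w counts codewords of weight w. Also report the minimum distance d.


Weight distribution: A_0 = 1, A_2 = 1, A_3 = 2. Minimum distance d = 2.

Enumerate all 2^2 = 4 messages m ∈ F_2^2.
For each, compute codeword c = mG in F_2^4, then tally its weight.
  m = 00 → c = 0000, weight = 0.
  m = 10 → c = 1101, weight = 3.
  m = 01 → c = 0011, weight = 2.
  m = 11 → c = 1110, weight = 3.
Tally weights:
  weight 0: 1 codewords.
  weight 2: 1 codewords.
  weight 3: 2 codewords.
Minimum distance d = smallest w > 0 with A_w > 0 = 2.
Sanity: Σ A_w = 4 = 2^2 = 4 ✓.


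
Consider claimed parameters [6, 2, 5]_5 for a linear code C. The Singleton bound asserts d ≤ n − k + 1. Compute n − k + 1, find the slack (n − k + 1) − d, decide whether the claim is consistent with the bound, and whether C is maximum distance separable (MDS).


Singleton RHS = n − k + 1 = 5, slack = 0, bound satisfied, MDS.

Singleton bound: d ≤ n − k + 1.
Here n = 6, k = 2, so n − k + 1 = 5.
Given d = 5, check d ≤ 5: YES.
Slack = (n − k + 1) − d = 0.
The code is MDS (slack = 0).
Description: the claimed parameters are [6, 2, 5]_5; such a code would be MDS (meets Singleton bound).


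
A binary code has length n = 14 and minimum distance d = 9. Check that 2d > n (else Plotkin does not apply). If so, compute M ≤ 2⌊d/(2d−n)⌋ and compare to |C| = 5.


Plotkin bound M ≤ 4; given |C| = 5 > bound (violated).

Check applicability: 2d = 18, n = 14.
2d − n = 4 > 0, so Plotkin applies.
Compute d/(2d−n) = 9/4 ≈ 2.2500.
⌊d/(2d−n)⌋ = 2.
Plotkin bound: M ≤ 2·2 = 4.
Given |C| = 5, check: VIOLATED.
This |C| is above the Plotkin bound, so no binary code with n = 14, d = 9 and 5 codewords exists.


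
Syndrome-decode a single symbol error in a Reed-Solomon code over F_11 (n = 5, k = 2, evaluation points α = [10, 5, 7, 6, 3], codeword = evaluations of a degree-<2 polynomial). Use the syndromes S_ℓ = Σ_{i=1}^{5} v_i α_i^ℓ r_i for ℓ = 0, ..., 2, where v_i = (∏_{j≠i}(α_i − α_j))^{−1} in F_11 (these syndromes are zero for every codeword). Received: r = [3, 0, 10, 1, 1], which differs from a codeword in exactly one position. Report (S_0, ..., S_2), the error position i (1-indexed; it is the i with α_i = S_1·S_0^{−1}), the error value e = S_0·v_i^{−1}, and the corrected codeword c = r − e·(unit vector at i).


S = (7, 9, 10), error at position 4, error magnitude e = 7, c = [3, 0, 10, 5, 1].

Step 1: column multipliers v_i = (∏_{j≠i}(α_i − α_j))^{−1} mod 11.
  i = 1 (α = 10): (10−5)(10−7)(10−6)(10−3) = 5·3·4·7 = 420 ≡ 2, so v_1 = 2^{−1} = 6 (mod 11).
  i = 2 (α = 5): (5−10)(5−7)(5−6)(5−3) = (−5)·(−2)·(−1)·2 = −20 ≡ 2, so v_2 = 2^{−1} = 6 (mod 11).
  i = 3 (α = 7): (7−10)(7−5)(7−6)(7−3) = (−3)·2·1·4 = −24 ≡ 9, so v_3 = 9^{−1} = 5 (mod 11).
  i = 4 (α = 6): (6−10)(6−5)(6−7)(6−3) = (−4)·1·(−1)·3 = 12 ≡ 1, so v_4 = 1^{−1} = 1 (mod 11).
  i = 5 (α = 3): (3−10)(3−5)(3−7)(3−6) = (−7)·(−2)·(−4)·(−3) = 168 ≡ 3, so v_5 = 3^{−1} = 4 (mod 11).
  v = [6, 6, 5, 1, 4].
Step 2: syndromes of r = [3, 0, 10, 1, 1] (all sums mod 11).
  S_0 = Σ v_i r_i = 6·3 + 6·0 + 5·10 + 1·1 + 4·1 = 73 ≡ 7.
  S_1 = Σ v_i α_i r_i = 6·10·3 + 6·5·0 + 5·7·10 + 1·6·1 + 4·3·1 = 548 ≡ 9.
  α_i^2 mod 11 = [1, 3, 5, 3, 9].
  S_2 = Σ v_i α_i^2 r_i = 6·1·3 + 6·3·0 + 5·5·10 + 1·3·1 + 4·9·1 = 307 ≡ 10.
  S = (7, 9, 10) ≠ 0, so r is not a codeword (an error is present).
Step 3: locate the error. For a single error e at position i, S_ℓ = v_i·e·α_i^ℓ, so α_err = S_1/S_0.
  S_0^{−1} = 7^{−1} = 8 (mod 11), so α_err = 9·8 = 72 ≡ 6 = α_4. Error position i = 4.
  Consistency check: S_2/S_1 = 10·5 = 50 ≡ 6 = α_err ✓ (single-error assumption holds).
Step 4: error magnitude e = S_0/v_4 = S_0·∏_{j≠4}(α_4 − α_j) = 7·1 = 7 ≡ 7 (mod 11).
Step 5: correct position 4: c_4 = r_4 − e = 1 − 7 ≡ 5 (mod 11). Hence c = [3, 0, 10, 5, 1].
  Check: interpolating c through the α_i gives m(x) = 8 + 5·x (degree < 2) with m(α_i) = c_i for every i, so c is indeed a codeword.


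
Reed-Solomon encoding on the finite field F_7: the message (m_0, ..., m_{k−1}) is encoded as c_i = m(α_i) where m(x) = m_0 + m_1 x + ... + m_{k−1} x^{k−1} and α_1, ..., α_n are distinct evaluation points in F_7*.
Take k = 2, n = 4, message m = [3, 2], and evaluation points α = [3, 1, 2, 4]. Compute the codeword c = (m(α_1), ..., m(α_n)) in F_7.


c = [2, 5, 0, 4]

Message polynomial: m(x) = 3 + 2·x (mod 7).
For each evaluation point α_i, compute m(α_i) mod 7:
  α_1 = 3: Horner steps 2 → 2, so m(3) = 2.
  α_2 = 1: Horner steps 2 → 5, so m(1) = 5.
  α_3 = 2: Horner steps 2 → 0, so m(2) = 0.
  α_4 = 4: Horner steps 2 → 4, so m(4) = 4.
Codeword c = [2, 5, 0, 4] ∈ F_7^4.


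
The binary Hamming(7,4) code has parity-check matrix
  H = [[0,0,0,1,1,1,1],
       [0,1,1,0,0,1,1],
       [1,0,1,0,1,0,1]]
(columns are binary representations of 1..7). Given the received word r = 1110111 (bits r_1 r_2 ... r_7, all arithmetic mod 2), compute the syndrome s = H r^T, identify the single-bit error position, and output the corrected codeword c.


s = (1, 0, 0)^T, error position = 4, corrected codeword c = 1111111

Compute s = H r^T mod 2 one row at a time:
  s_1 = 0 + 1 + 1 + 1 = 3 ≡ 1 (mod 2).
  s_2 = 1 + 1 + 1 + 1 = 4 ≡ 0 (mod 2).
  s_3 = 1 + 1 + 1 + 1 = 4 ≡ 0 (mod 2).
s = (1, 0, 0)^T — this equals column 4 of H (binary 100), so error is at position 4.
Correct: flip bit 4 of r = 1110111 to get c = 1111111.


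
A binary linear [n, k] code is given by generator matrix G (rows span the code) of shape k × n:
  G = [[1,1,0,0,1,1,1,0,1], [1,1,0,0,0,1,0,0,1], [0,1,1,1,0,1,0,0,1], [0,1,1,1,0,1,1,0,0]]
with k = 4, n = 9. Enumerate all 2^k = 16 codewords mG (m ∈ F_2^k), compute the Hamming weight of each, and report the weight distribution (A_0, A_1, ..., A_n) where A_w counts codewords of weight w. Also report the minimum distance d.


Weight distribution: A_0 = 1, A_2 = 3, A_3 = 1, A_4 = 3, A_5 = 6, A_6 = 1, A_7 = 1. Minimum distance d = 2.

Enumerate all 2^4 = 16 messages m ∈ F_2^4.
For each, compute codeword c = mG in F_2^9, then tally its weight.
  m = 0000 → c = 000000000, weight = 0.
  m = 1000 → c = 110011101, weight = 6.
  m = 0100 → c = 110001001, weight = 4.
  m = 1100 → c = 000010100, weight = 2.
  m = 0010 → c = 011101001, weight = 5.
  m = 1010 → c = 101110100, weight = 5.
  m = 0110 → c = 101100000, weight = 3.
  m = 1110 → c = 011111101, weight = 7.
  m = 0001 → c = 011101100, weight = 5.
  m = 1001 → c = 101110001, weight = 5.
  m = 0101 → c = 101100101, weight = 5.
  m = 1101 → c = 011111000, weight = 5.
  m = 0011 → c = 000000101, weight = 2.
  m = 1011 → c = 110011000, weight = 4.
  m = 0111 → c = 110001100, weight = 4.
  m = 1111 → c = 000010001, weight = 2.
Tally weights:
  weight 0: 1 codewords.
  weight 2: 3 codewords.
  weight 3: 1 codewords.
  weight 4: 3 codewords.
  weight 5: 6 codewords.
  weight 6: 1 codewords.
  weight 7: 1 codewords.
Minimum distance d = smallest w > 0 with A_w > 0 = 2.
Sanity: Σ A_w = 16 = 2^4 = 16 ✓.


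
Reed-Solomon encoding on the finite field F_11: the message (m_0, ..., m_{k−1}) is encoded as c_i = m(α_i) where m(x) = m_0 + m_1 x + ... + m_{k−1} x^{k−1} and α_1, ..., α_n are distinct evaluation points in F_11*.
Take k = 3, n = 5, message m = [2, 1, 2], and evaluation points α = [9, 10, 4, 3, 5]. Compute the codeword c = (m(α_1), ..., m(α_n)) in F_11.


c = [8, 3, 5, 1, 2]

Message polynomial: m(x) = 2 + 1·x + 2·x^2 (mod 11).
For each evaluation point α_i, compute m(α_i) mod 11:
  α_1 = 9: Horner steps 2 → 8 → 8, so m(9) = 8.
  α_2 = 10: Horner steps 2 → 10 → 3, so m(10) = 3.
  α_3 = 4: Horner steps 2 → 9 → 5, so m(4) = 5.
  α_4 = 3: Horner steps 2 → 7 → 1, so m(3) = 1.
  α_5 = 5: Horner steps 2 → 0 → 2, so m(5) = 2.
Codeword c = [8, 3, 5, 1, 2] ∈ F_11^5.


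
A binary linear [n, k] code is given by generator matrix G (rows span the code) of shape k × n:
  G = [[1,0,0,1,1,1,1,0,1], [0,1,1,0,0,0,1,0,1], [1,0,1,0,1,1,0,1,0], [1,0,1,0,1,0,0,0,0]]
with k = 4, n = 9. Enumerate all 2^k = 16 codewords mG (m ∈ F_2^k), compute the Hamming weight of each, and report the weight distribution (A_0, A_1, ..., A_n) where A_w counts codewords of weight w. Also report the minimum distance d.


Weight distribution: A_0 = 1, A_2 = 1, A_3 = 3, A_4 = 1, A_5 = 4, A_6 = 5, A_7 = 1. Minimum distance d = 2.

Enumerate all 2^4 = 16 messages m ∈ F_2^4.
For each, compute codeword c = mG in F_2^9, then tally its weight.
  m = 0000 → c = 000000000, weight = 0.
  m = 1000 → c = 100111101, weight = 6.
  m = 0100 → c = 011000101, weight = 4.
  m = 1100 → c = 111111000, weight = 6.
  m = 0010 → c = 101011010, weight = 5.
  m = 1010 → c = 001100111, weight = 5.
  m = 0110 → c = 110011111, weight = 7.
  m = 1110 → c = 010100010, weight = 3.
  m = 0001 → c = 101010000, weight = 3.
  m = 1001 → c = 001101101, weight = 5.
  m = 0101 → c = 110010101, weight = 5.
  m = 1101 → c = 010101000, weight = 3.
  m = 0011 → c = 000001010, weight = 2.
  m = 1011 → c = 100110111, weight = 6.
  m = 0111 → c = 011001111, weight = 6.
  m = 1111 → c = 111110010, weight = 6.
Tally weights:
  weight 0: 1 codewords.
  weight 2: 1 codewords.
  weight 3: 3 codewords.
  weight 4: 1 codewords.
  weight 5: 4 codewords.
  weight 6: 5 codewords.
  weight 7: 1 codewords.
Minimum distance d = smallest w > 0 with A_w > 0 = 2.
Sanity: Σ A_w = 16 = 2^4 = 16 ✓.


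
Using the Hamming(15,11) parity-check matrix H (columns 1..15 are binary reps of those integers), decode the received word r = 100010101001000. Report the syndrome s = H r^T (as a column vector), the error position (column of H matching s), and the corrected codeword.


s = (0, 1, 1, 0)^T, error position = 6, corrected codeword c = 100011101001000

Compute s = H r^T mod 2 one row at a time:
  s_1 = 0 + 1 + 0 + 0 + 1 + 0 + 0 + 0 = 2 ≡ 0 (mod 2).
  s_2 = 0 + 1 + 0 + 1 + 1 + 0 + 0 + 0 = 3 ≡ 1 (mod 2).
  s_3 = 0 + 0 + 0 + 1 + 0 + 0 + 0 + 0 = 1 ≡ 1 (mod 2).
  s_4 = 1 + 0 + 1 + 1 + 1 + 0 + 0 + 0 = 4 ≡ 0 (mod 2).
s = (0, 1, 1, 0)^T — this equals column 6 of H (binary 0110), so error is at position 6.
Correct: flip bit 6 of r = 100010101001000 to get c = 100011101001000.


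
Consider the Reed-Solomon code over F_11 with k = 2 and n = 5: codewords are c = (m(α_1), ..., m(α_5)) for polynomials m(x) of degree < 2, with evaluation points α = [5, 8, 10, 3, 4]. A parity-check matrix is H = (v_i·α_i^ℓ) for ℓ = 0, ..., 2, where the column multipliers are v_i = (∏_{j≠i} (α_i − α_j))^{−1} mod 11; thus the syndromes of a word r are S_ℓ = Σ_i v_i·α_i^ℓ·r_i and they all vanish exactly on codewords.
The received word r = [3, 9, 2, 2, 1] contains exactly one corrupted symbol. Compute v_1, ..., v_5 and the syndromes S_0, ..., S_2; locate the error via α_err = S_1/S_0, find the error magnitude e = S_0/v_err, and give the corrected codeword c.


S = (9, 5, 4), error at position 4, error magnitude e = 3, c = [3, 9, 2, 10, 1].

Step 1: column multipliers v_i = (∏_{j≠i}(α_i − α_j))^{−1} mod 11.
  i = 1 (α = 5): (5−8)(5−10)(5−3)(5−4) = (−3)·(−5)·2·1 = 30 ≡ 8, so v_1 = 8^{−1} = 7 (mod 11).
  i = 2 (α = 8): (8−5)(8−10)(8−3)(8−4) = 3·(−2)·5·4 = −120 ≡ 1, so v_2 = 1^{−1} = 1 (mod 11).
  i = 3 (α = 10): (10−5)(10−8)(10−3)(10−4) = 5·2·7·6 = 420 ≡ 2, so v_3 = 2^{−1} = 6 (mod 11).
  i = 4 (α = 3): (3−5)(3−8)(3−10)(3−4) = (−2)·(−5)·(−7)·(−1) = 70 ≡ 4, so v_4 = 4^{−1} = 3 (mod 11).
  i = 5 (α = 4): (4−5)(4−8)(4−10)(4−3) = (−1)·(−4)·(−6)·1 = −24 ≡ 9, so v_5 = 9^{−1} = 5 (mod 11).
  v = [7, 1, 6, 3, 5].
Step 2: syndromes of r = [3, 9, 2, 2, 1] (all sums mod 11).
  S_0 = Σ v_i r_i = 7·3 + 1·9 + 6·2 + 3·2 + 5·1 = 53 ≡ 9.
  S_1 = Σ v_i α_i r_i = 7·5·3 + 1·8·9 + 6·10·2 + 3·3·2 + 5·4·1 = 335 ≡ 5.
  α_i^2 mod 11 = [3, 9, 1, 9, 5].
  S_2 = Σ v_i α_i^2 r_i = 7·3·3 + 1·9·9 + 6·1·2 + 3·9·2 + 5·5·1 = 235 ≡ 4.
  S = (9, 5, 4) ≠ 0, so r is not a codeword (an error is present).
Step 3: locate the error. For a single error e at position i, S_ℓ = v_i·e·α_i^ℓ, so α_err = S_1/S_0.
  S_0^{−1} = 9^{−1} = 5 (mod 11), so α_err = 5·5 = 25 ≡ 3 = α_4. Error position i = 4.
  Consistency check: S_2/S_1 = 4·9 = 36 ≡ 3 = α_err ✓ (single-error assumption holds).
Step 4: error magnitude e = S_0/v_4 = S_0·∏_{j≠4}(α_4 − α_j) = 9·4 = 36 ≡ 3 (mod 11).
Step 5: correct position 4: c_4 = r_4 − e = 2 − 3 ≡ 10 (mod 11). Hence c = [3, 9, 2, 10, 1].
  Check: interpolating c through the α_i gives m(x) = 4 + 2·x (degree < 2) with m(α_i) = c_i for every i, so c is indeed a codeword.


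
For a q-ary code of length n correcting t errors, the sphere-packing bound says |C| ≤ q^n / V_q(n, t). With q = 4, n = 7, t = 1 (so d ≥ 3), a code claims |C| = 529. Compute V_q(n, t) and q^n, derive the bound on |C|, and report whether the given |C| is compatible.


V_q(n, t) = 22, q^n = 16384, Hamming bound = 744, |C| = 529 ≤ bound (satisfied).

Step 1: Compute V_q(n, t) = Σ_{j=0}^1 C(n, j) (q−1)^j.
  j = 0: C(7,0)·(3)^0 = 1·1 = 1.
  j = 1: C(7,1)·(3)^1 = 7·3 = 21.
  V_q(n, t) = 1 + 21 = 22.
Step 2: q^n = 4^7 = 16384.
Step 3: Hamming bound ⌊q^n / V_q(n,t)⌋ = ⌊16384/22⌋ = 744.
Step 4: Compare |C| = 529 to 744: satisfied.
The claimed |C| lies below the Hamming bound.


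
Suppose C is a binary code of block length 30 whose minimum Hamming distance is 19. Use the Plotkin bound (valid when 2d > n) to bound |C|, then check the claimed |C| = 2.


Plotkin bound M ≤ 4; given |C| = 2 ≤ bound (satisfied).

Check applicability: 2d = 38, n = 30.
2d − n = 8 > 0, so Plotkin applies.
Compute d/(2d−n) = 19/8 ≈ 2.3750.
⌊d/(2d−n)⌋ = 2.
Plotkin bound: M ≤ 2·2 = 4.
Given |C| = 2, check: satisfied.
This |C| is below the Plotkin bound.


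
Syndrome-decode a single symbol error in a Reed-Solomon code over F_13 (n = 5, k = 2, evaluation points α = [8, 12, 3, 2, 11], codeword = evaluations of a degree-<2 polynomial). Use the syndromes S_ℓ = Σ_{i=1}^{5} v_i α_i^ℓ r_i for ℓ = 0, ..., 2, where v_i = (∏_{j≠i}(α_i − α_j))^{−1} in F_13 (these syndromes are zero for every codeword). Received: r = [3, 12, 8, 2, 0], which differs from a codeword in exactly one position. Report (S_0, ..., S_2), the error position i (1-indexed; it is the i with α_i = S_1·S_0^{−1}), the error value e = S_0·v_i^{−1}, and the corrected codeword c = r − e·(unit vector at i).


S = (12, 11, 9), error at position 4, error magnitude e = 6, c = [3, 12, 8, 9, 0].

Step 1: column multipliers v_i = (∏_{j≠i}(α_i − α_j))^{−1} mod 13.
  i = 1 (α = 8): (8−12)(8−3)(8−2)(8−11) = (−4)·5·6·(−3) = 360 ≡ 9, so v_1 = 9^{−1} = 3 (mod 13).
  i = 2 (α = 12): (12−8)(12−3)(12−2)(12−11) = 4·9·10·1 = 360 ≡ 9, so v_2 = 9^{−1} = 3 (mod 13).
  i = 3 (α = 3): (3−8)(3−12)(3−2)(3−11) = (−5)·(−9)·1·(−8) = −360 ≡ 4, so v_3 = 4^{−1} = 10 (mod 13).
  i = 4 (α = 2): (2−8)(2−12)(2−3)(2−11) = (−6)·(−10)·(−1)·(−9) = 540 ≡ 7, so v_4 = 7^{−1} = 2 (mod 13).
  i = 5 (α = 11): (11−8)(11−12)(11−3)(11−2) = 3·(−1)·8·9 = −216 ≡ 5, so v_5 = 5^{−1} = 8 (mod 13).
  v = [3, 3, 10, 2, 8].
Step 2: syndromes of r = [3, 12, 8, 2, 0] (all sums mod 13).
  S_0 = Σ v_i r_i = 3·3 + 3·12 + 10·8 + 2·2 + 8·0 = 129 ≡ 12.
  S_1 = Σ v_i α_i r_i = 3·8·3 + 3·12·12 + 10·3·8 + 2·2·2 + 8·11·0 = 752 ≡ 11.
  α_i^2 mod 13 = [12, 1, 9, 4, 4].
  S_2 = Σ v_i α_i^2 r_i = 3·12·3 + 3·1·12 + 10·9·8 + 2·4·2 + 8·4·0 = 880 ≡ 9.
  S = (12, 11, 9) ≠ 0, so r is not a codeword (an error is present).
Step 3: locate the error. For a single error e at position i, S_ℓ = v_i·e·α_i^ℓ, so α_err = S_1/S_0.
  S_0^{−1} = 12^{−1} = 12 (mod 13), so α_err = 11·12 = 132 ≡ 2 = α_4. Error position i = 4.
  Consistency check: S_2/S_1 = 9·6 = 54 ≡ 2 = α_err ✓ (single-error assumption holds).
Step 4: error magnitude e = S_0/v_4 = S_0·∏_{j≠4}(α_4 − α_j) = 12·7 = 84 ≡ 6 (mod 13).
Step 5: correct position 4: c_4 = r_4 − e = 2 − 6 ≡ 9 (mod 13). Hence c = [3, 12, 8, 9, 0].
  Check: interpolating c through the α_i gives m(x) = 11 + 12·x (degree < 2) with m(α_i) = c_i for every i, so c is indeed a codeword.


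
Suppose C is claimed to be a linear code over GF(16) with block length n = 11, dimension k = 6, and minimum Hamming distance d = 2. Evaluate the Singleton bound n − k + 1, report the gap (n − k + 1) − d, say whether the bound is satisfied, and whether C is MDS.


Singleton RHS = n − k + 1 = 6, slack = 4, bound satisfied, not MDS.

Singleton bound: d ≤ n − k + 1.
Here n = 11, k = 6, so n − k + 1 = 6.
Given d = 2, check d ≤ 6: YES.
Slack = (n − k + 1) − d = 4.
The code is NOT MDS (slack = 4 > 0).
Description: the claimed parameters are [11, 6, 2]_16; such a code would be non-MDS.


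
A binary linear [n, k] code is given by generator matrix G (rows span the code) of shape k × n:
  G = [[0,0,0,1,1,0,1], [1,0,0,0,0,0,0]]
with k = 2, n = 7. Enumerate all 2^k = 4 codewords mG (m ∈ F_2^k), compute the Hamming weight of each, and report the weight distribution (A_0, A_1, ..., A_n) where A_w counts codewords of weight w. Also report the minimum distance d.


Weight distribution: A_0 = 1, A_1 = 1, A_3 = 1, A_4 = 1. Minimum distance d = 1.

Enumerate all 2^2 = 4 messages m ∈ F_2^2.
For each, compute codeword c = mG in F_2^7, then tally its weight.
  m = 00 → c = 0000000, weight = 0.
  m = 10 → c = 0001101, weight = 3.
  m = 01 → c = 1000000, weight = 1.
  m = 11 → c = 1001101, weight = 4.
Tally weights:
  weight 0: 1 codewords.
  weight 1: 1 codewords.
  weight 3: 1 codewords.
  weight 4: 1 codewords.
Minimum distance d = smallest w > 0 with A_w > 0 = 1.
Sanity: Σ A_w = 4 = 2^2 = 4 ✓.


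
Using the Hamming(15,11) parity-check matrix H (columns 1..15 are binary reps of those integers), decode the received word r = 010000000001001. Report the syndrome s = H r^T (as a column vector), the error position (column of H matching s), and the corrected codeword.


s = (0, 0, 0, 1)^T, error position = 1, corrected codeword c = 110000000001001

Compute s = H r^T mod 2 one row at a time:
  s_1 = 0 + 0 + 0 + 0 + 1 + 0 + 0 + 1 = 2 ≡ 0 (mod 2).
  s_2 = 0 + 0 + 0 + 0 + 1 + 0 + 0 + 1 = 2 ≡ 0 (mod 2).
  s_3 = 1 + 0 + 0 + 0 + 0 + 0 + 0 + 1 = 2 ≡ 0 (mod 2).
  s_4 = 0 + 0 + 0 + 0 + 0 + 0 + 0 + 1 = 1 ≡ 1 (mod 2).
s = (0, 0, 0, 1)^T — this equals column 1 of H (binary 0001), so error is at position 1.
Correct: flip bit 1 of r = 010000000001001 to get c = 110000000001001.


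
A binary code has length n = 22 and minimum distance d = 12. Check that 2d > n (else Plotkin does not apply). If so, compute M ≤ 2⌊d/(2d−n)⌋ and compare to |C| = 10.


Plotkin bound M ≤ 12; given |C| = 10 ≤ bound (satisfied).

Check applicability: 2d = 24, n = 22.
2d − n = 2 > 0, so Plotkin applies.
Compute d/(2d−n) = 12/2 ≈ 6.0000.
⌊d/(2d−n)⌋ = 6.
Plotkin bound: M ≤ 2·6 = 12.
Given |C| = 10, check: satisfied.
This |C| is below the Plotkin bound.


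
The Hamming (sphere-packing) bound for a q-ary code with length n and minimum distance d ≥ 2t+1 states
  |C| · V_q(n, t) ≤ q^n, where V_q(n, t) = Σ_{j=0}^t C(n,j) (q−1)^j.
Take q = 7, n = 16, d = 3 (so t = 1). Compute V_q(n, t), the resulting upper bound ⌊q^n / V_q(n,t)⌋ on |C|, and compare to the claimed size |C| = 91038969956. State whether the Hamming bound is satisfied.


V_q(n, t) = 97, q^n = 33232930569601, Hamming bound = 342607531645, |C| = 91038969956 ≤ bound (satisfied).

Step 1: Compute V_q(n, t) = Σ_{j=0}^1 C(n, j) (q−1)^j.
  j = 0: C(16,0)·(6)^0 = 1·1 = 1.
  j = 1: C(16,1)·(6)^1 = 16·6 = 96.
  V_q(n, t) = 1 + 96 = 97.
Step 2: q^n = 7^16 = 33232930569601.
Step 3: Hamming bound ⌊q^n / V_q(n,t)⌋ = ⌊33232930569601/97⌋ = 342607531645.
Step 4: Compare |C| = 91038969956 to 342607531645: satisfied.
The claimed |C| lies below the Hamming bound.


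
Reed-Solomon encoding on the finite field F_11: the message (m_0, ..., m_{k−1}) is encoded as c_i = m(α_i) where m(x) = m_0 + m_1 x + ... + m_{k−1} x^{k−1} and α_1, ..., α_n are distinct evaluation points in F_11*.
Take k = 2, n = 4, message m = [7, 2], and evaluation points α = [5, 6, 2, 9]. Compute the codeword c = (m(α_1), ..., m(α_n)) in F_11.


c = [6, 8, 0, 3]

Message polynomial: m(x) = 7 + 2·x (mod 11).
For each evaluation point α_i, compute m(α_i) mod 11:
  α_1 = 5: Horner steps 2 → 6, so m(5) = 6.
  α_2 = 6: Horner steps 2 → 8, so m(6) = 8.
  α_3 = 2: Horner steps 2 → 0, so m(2) = 0.
  α_4 = 9: Horner steps 2 → 3, so m(9) = 3.
Codeword c = [6, 8, 0, 3] ∈ F_11^4.


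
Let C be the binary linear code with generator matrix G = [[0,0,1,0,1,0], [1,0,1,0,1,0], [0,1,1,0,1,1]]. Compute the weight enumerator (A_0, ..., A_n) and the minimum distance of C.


Weight distribution: A_0 = 1, A_1 = 1, A_2 = 2, A_3 = 2, A_4 = 1, A_5 = 1. Minimum distance d = 1.

Enumerate all 2^3 = 8 messages m ∈ F_2^3.
For each, compute codeword c = mG in F_2^6, then tally its weight.
  m = 000 → c = 000000, weight = 0.
  m = 100 → c = 001010, weight = 2.
  m = 010 → c = 101010, weight = 3.
  m = 110 → c = 100000, weight = 1.
  m = 001 → c = 011011, weight = 4.
  m = 101 → c = 010001, weight = 2.
  m = 011 → c = 110001, weight = 3.
  m = 111 → c = 111011, weight = 5.
Tally weights:
  weight 0: 1 codewords.
  weight 1: 1 codewords.
  weight 2: 2 codewords.
  weight 3: 2 codewords.
  weight 4: 1 codewords.
  weight 5: 1 codewords.
Minimum distance d = smallest w > 0 with A_w > 0 = 1.
Sanity: Σ A_w = 8 = 2^3 = 8 ✓.


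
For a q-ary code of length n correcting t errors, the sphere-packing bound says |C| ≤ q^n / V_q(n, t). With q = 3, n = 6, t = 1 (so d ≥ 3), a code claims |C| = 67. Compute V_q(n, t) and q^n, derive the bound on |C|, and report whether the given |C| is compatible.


V_q(n, t) = 13, q^n = 729, Hamming bound = 56, |C| = 67 > bound (violated).

Step 1: Compute V_q(n, t) = Σ_{j=0}^1 C(n, j) (q−1)^j.
  j = 0: C(6,0)·(2)^0 = 1·1 = 1.
  j = 1: C(6,1)·(2)^1 = 6·2 = 12.
  V_q(n, t) = 1 + 12 = 13.
Step 2: q^n = 3^6 = 729.
Step 3: Hamming bound ⌊q^n / V_q(n,t)⌋ = ⌊729/13⌋ = 56.
Step 4: Compare |C| = 67 to 56: violated.
The claimed |C| lies above the Hamming bound, so no 3-ary code of length 6 with d ≥ 3 can have 67 codewords.


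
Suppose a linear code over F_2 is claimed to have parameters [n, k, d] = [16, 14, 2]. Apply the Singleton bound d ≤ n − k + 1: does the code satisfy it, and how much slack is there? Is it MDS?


Singleton RHS = n − k + 1 = 3, slack = 1, bound satisfied, not MDS.

Singleton bound: d ≤ n − k + 1.
Here n = 16, k = 14, so n − k + 1 = 3.
Given d = 2, check d ≤ 3: YES.
Slack = (n − k + 1) − d = 1.
The code is NOT MDS (slack = 1 > 0).
Description: the claimed parameters are [16, 14, 2]_2; such a code would be non-MDS.


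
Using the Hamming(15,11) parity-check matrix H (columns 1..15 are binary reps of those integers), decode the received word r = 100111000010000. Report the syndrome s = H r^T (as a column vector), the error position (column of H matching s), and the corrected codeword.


s = (1, 1, 0, 1)^T, error position = 13, corrected codeword c = 100111000010100

Compute s = H r^T mod 2 one row at a time:
  s_1 = 0 + 0 + 0 + 1 + 0 + 0 + 0 + 0 = 1 ≡ 1 (mod 2).
  s_2 = 1 + 1 + 1 + 0 + 0 + 0 + 0 + 0 = 3 ≡ 1 (mod 2).
  s_3 = 0 + 0 + 1 + 0 + 0 + 1 + 0 + 0 = 2 ≡ 0 (mod 2).
  s_4 = 1 + 0 + 1 + 0 + 0 + 1 + 0 + 0 = 3 ≡ 1 (mod 2).
s = (1, 1, 0, 1)^T — this equals column 13 of H (binary 1101), so error is at position 13.
Correct: flip bit 13 of r = 100111000010000 to get c = 100111000010100.


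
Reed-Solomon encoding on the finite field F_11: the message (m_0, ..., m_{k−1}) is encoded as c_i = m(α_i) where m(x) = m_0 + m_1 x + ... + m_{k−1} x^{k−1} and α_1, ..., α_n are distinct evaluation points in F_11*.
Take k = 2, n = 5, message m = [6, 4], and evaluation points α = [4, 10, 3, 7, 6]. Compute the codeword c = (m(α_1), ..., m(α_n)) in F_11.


c = [0, 2, 7, 1, 8]

Message polynomial: m(x) = 6 + 4·x (mod 11).
For each evaluation point α_i, compute m(α_i) mod 11:
  α_1 = 4: Horner steps 4 → 0, so m(4) = 0.
  α_2 = 10: Horner steps 4 → 2, so m(10) = 2.
  α_3 = 3: Horner steps 4 → 7, so m(3) = 7.
  α_4 = 7: Horner steps 4 → 1, so m(7) = 1.
  α_5 = 6: Horner steps 4 → 8, so m(6) = 8.
Codeword c = [0, 2, 7, 1, 8] ∈ F_11^5.


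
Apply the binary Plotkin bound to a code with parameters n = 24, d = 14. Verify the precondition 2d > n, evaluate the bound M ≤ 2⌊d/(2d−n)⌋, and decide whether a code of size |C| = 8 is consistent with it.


Plotkin bound M ≤ 6; given |C| = 8 > bound (violated).

Check applicability: 2d = 28, n = 24.
2d − n = 4 > 0, so Plotkin applies.
Compute d/(2d−n) = 14/4 ≈ 3.5000.
⌊d/(2d−n)⌋ = 3.
Plotkin bound: M ≤ 2·3 = 6.
Given |C| = 8, check: VIOLATED.
This |C| is above the Plotkin bound, so no binary code with n = 24, d = 14 and 8 codewords exists.
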